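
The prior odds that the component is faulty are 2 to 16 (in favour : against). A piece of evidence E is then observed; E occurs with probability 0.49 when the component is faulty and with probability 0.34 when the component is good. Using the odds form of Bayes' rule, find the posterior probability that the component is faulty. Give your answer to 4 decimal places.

Posterior probability ≈ 0.1526

Prior odds = 2/16 = 0.12500. In log-odds, ln(0.12500) = -2.0794.
Add log likelihood ratio: ln(1.4412) = 0.36546.
Posterior log-odds = -1.7140, so posterior odds = exp(-1.7140) = 0.18015. Converting, P(H|E) = 0.18015/1.1801 = 0.1526.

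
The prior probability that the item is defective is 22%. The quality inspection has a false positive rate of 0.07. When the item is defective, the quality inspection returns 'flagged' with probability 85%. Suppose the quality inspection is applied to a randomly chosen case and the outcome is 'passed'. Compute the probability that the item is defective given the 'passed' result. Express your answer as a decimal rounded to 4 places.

Write H for 'the item is defective'. Prior odds H:¬H = 0.22/0.78 = 0.28205. For the 'passed' outcome, the likelihood ratio is 0.15/0.93 = 0.16129.
Posterior odds = 0.28205 × 0.16129 = 0.045492, so P(H|E) = 0.045492/(1+0.045492) = 0.0435.

P(H | E) ≈ 0.0435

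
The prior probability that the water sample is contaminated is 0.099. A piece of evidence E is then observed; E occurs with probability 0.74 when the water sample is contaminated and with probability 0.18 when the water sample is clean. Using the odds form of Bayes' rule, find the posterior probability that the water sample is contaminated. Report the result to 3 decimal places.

Prior odds = 0.099/(1−0.099) = 0.10988. In log-odds, ln(0.10988) = -2.2084.
Add log likelihood ratio: ln(4.1111) = 1.4137.
Posterior log-odds = -0.79469, so posterior odds = exp(-0.79469) = 0.45172. Converting, P(H|E) = 0.45172/1.4517 = 0.311.

Posterior probability ≈ 0.311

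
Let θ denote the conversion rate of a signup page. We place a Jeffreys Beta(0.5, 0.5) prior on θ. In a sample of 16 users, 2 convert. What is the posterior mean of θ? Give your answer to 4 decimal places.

Posterior mean ≈ 0.1471

The binomial likelihood is conjugate to the Beta prior: with 2 successes and 14 failures, the posterior is Beta(0.5+2, 0.5+14) = Beta(2.5, 14.5).
Posterior mean = α/(α+β) = 2.5/17 = 0.1471.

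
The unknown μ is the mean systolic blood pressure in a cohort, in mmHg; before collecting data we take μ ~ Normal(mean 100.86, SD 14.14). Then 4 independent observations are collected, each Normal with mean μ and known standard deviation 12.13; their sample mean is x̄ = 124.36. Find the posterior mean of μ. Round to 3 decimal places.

With known σ, the Normal prior is conjugate. Weight on the data is w = (n/σ²)/(n/σ² + 1/τ₀²) = 0.0271856/(0.0271856+0.00500151) = 0.84461.
Posterior mean = w·x̄ + (1−w)·μ₀ = 0.84461·124.36 + 0.15539·100.86 = 120.708.

Posterior mean ≈ 120.708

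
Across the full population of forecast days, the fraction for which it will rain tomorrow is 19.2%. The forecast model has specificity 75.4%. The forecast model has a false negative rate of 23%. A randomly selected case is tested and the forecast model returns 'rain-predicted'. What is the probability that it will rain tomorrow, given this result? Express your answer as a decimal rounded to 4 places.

P(H | E) ≈ 0.4265

Let H be the event that it will rain tomorrow. P(H) = 0.192, so P(¬H) = 0.808. With E the 'rain-predicted' result, P(E|H) = 0.77 and P(E|¬H) = 0.246.
P(E) = 0.77·0.192 + 0.246·0.808 = 0.14784 + 0.19877 = 0.34661.
By Bayes' theorem, P(H|E) = 0.14784 / 0.34661 = 0.4265.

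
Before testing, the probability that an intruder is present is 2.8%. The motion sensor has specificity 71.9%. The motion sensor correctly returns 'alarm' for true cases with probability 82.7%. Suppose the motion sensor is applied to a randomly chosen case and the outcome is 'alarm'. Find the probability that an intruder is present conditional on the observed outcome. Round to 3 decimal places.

Let H be the event that an intruder is present. P(H) = 0.028, so P(¬H) = 0.972. With E the 'alarm' result, P(E|H) = 0.827 and P(E|¬H) = 0.281.
P(E) = 0.827·0.028 + 0.281·0.972 = 0.023156 + 0.27313 = 0.29629.
By Bayes' theorem, P(H|E) = 0.023156 / 0.29629 = 0.078.

P(H | E) ≈ 0.078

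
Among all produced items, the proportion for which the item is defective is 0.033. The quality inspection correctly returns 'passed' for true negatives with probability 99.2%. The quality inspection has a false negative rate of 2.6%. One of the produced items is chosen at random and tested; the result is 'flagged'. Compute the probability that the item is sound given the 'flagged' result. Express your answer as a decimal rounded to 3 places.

P(¬H | E) ≈ 0.194

Write H for 'the item is defective'. Prior odds H:¬H = 0.033/0.967 = 0.034126. For the 'flagged' outcome, the likelihood ratio is 0.974/0.008 = 121.75.
Posterior odds = 0.034126 × 121.75 = 4.1549, so P(H|E) = 4.1549/(1+4.1549) = 0.806. Then P(¬H|E) = 1 − 0.806 = 0.194.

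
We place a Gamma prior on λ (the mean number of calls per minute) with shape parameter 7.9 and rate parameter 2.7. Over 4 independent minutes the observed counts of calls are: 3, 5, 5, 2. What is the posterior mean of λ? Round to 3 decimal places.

Total count ∑xᵢ = 15 over n = 4 minutes.
Gamma is conjugate to the Poisson likelihood: posterior is Gamma(shape = 7.9+15 = 22.9, rate = 2.7+4 = 6.7).
E[λ | data] = 22.9/6.7 = 3.418.

Posterior mean ≈ 3.418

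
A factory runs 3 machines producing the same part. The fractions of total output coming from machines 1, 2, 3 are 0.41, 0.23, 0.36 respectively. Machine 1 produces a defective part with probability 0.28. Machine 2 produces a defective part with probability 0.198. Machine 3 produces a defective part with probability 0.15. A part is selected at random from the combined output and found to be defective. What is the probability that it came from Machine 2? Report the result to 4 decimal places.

P(defective|M1) = 0.28; P(defective|M2) = 0.198; P(defective|M3) = 0.15.
Prior × likelihood for each source: 0.41·0.28=0.1148, 0.23·0.198=0.04554, 0.36·0.15=0.05400. Summing gives P(defective) = 0.21434.
P(Machine 2 | defective) = 0.04554 / 0.21434 = 0.2125.

Posterior probability ≈ 0.2125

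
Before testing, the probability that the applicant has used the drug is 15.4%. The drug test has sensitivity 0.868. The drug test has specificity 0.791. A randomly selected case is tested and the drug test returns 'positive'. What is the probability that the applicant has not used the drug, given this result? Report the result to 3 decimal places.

Write H for 'the applicant has used the drug'. Prior odds H:¬H = 0.154/0.846 = 0.18203. For the 'positive' outcome, the likelihood ratio is 0.868/0.209 = 4.1531.
Posterior odds = 0.18203 × 4.1531 = 0.75600, so P(H|E) = 0.75600/(1+0.75600) = 0.431. Then P(¬H|E) = 1 − 0.431 = 0.569.

P(¬H | E) ≈ 0.569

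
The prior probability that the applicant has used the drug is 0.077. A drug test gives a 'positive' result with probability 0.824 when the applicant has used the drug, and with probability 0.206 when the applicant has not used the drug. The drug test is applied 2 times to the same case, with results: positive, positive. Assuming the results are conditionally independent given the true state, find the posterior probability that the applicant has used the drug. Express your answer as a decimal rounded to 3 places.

Let H be the event that the applicant has used the drug; start with P(H) = 0.077. P('positive'|H) = 0.824, P('positive'|¬H) = 0.206.
Update on result 1 ('positive'): P(H) ← 0.824·0.0770 / (0.824·0.0770 + 0.206·0.9230) = 0.063448/0.25359 = 0.2502.
Update on result 2 ('positive'): P(H) ← 0.824·0.2502 / (0.824·0.2502 + 0.206·0.7498) = 0.20617/0.36063 = 0.5717.

Posterior P(H) ≈ 0.572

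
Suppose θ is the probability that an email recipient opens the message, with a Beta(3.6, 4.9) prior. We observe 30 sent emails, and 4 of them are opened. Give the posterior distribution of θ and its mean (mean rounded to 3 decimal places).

Posterior: Beta(7.6, 30.9); mean ≈ 0.197

The binomial likelihood is conjugate to the Beta prior: with 4 successes and 26 failures, the posterior is Beta(3.6+4, 4.9+26) = Beta(7.6, 30.9).
Posterior mean = α/(α+β) = 7.6/38.5 = 0.197.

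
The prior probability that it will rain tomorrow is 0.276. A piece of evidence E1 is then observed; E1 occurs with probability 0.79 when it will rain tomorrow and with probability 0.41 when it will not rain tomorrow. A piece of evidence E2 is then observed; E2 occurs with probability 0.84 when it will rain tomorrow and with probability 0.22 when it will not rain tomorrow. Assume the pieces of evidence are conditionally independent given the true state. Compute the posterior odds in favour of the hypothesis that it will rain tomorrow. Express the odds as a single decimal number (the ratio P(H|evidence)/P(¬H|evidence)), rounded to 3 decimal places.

Posterior odds ≈ 2.805

Prior odds = 0.276/(1−0.276) = 0.38122. In log-odds, ln(0.38122) = -0.96439.
Add log likelihood ratios: ln(1.9268) + ln(3.8182) = 1.9957.
Posterior log-odds = 1.0313, so posterior odds = exp(1.0313) = 2.8046.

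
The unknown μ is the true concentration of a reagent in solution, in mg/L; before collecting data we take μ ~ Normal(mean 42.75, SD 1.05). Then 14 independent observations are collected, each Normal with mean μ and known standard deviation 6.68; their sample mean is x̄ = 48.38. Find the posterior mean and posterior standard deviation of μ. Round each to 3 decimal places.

Prior precision 1/τ₀² = 1/1.05² = 0.907029; data precision n/σ² = 14/6.68² = 0.313744.
Posterior precision = 0.907029 + 0.313744 = 1.22077, giving posterior SD = 1/√1.22077 = 0.905.
Posterior mean = (0.907029·42.75 + 0.313744·48.38) / 1.22077 = 44.197.

Posterior mean ≈ 44.197; posterior SD ≈ 0.905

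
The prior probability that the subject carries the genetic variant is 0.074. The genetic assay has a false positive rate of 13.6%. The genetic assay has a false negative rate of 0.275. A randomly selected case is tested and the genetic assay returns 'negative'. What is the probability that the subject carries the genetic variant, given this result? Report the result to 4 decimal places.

P(H | E) ≈ 0.0248

Let H be the event that the subject carries the genetic variant. P(H) = 0.074, so P(¬H) = 0.926. With E the 'negative' result, P(E|H) = 0.275 and P(E|¬H) = 0.864.
P(E) = 0.275·0.074 + 0.864·0.926 = 0.020350 + 0.80006 = 0.82041.
By Bayes' theorem, P(H|E) = 0.020350 / 0.82041 = 0.0248.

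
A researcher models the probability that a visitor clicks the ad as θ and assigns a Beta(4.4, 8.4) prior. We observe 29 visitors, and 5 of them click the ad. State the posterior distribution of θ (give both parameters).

The binomial likelihood is conjugate to the Beta prior: with 5 successes and 24 failures, the posterior is Beta(4.4+5, 8.4+24) = Beta(9.4, 32.4).

Posterior: Beta(9.4, 32.4)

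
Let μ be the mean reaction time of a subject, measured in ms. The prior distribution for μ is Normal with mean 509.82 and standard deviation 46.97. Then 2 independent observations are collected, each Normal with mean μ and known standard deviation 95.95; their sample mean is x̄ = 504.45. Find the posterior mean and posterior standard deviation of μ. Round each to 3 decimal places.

Prior precision 1/τ₀² = 1/46.97² = 0.00045327; data precision n/σ² = 2/95.95² = 0.00021724.
Posterior precision = 0.00045327 + 0.00021724 = 0.00067051, giving posterior SD = 1/√0.00067051 = 38.619.
Posterior mean = (0.00045327·509.82 + 0.00021724·504.45) / 0.00067051 = 508.080.

Posterior mean ≈ 508.080; posterior SD ≈ 38.619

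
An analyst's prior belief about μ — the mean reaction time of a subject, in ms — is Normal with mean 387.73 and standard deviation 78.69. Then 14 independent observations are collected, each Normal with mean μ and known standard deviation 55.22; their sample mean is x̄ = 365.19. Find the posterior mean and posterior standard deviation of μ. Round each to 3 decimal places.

Prior precision 1/τ₀² = 1/78.69² = 0.00016150; data precision n/σ² = 14/55.22² = 0.00459130.
Posterior precision = 0.00016150 + 0.00459130 = 0.00475279, giving posterior SD = 1/√0.00475279 = 14.505.
Posterior mean = (0.00016150·387.73 + 0.00459130·365.19) / 0.00475279 = 365.956.

Posterior mean ≈ 365.956; posterior SD ≈ 14.505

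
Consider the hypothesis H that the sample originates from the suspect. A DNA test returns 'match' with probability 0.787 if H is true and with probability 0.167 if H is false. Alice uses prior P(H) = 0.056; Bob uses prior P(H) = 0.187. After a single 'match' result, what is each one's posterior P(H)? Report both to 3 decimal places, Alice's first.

P('+'|H) = 0.787, P('+'|¬H) = 0.167.
Alice: numerator 0.787·0.056 = 0.044072; evidence = 0.044072+0.167·0.944 = 0.20172; posterior = 0.218.
Bob: numerator 0.787·0.187 = 0.14717; evidence = 0.14717+0.167·0.813 = 0.28294; posterior = 0.520.

Alice: 0.218; Bob: 0.520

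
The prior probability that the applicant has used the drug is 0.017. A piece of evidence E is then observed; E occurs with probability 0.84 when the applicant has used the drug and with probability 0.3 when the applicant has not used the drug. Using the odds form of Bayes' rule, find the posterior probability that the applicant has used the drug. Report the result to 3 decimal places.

Prior odds = 0.017/(1−0.017) = 0.017294.
Likelihood ratio for E = 0.84/0.3 = 2.8000.
Posterior odds = prior odds × LR = 0.048423.
Posterior probability = odds/(1+odds) = 0.048423/1.0484 = 0.046.

Posterior probability ≈ 0.046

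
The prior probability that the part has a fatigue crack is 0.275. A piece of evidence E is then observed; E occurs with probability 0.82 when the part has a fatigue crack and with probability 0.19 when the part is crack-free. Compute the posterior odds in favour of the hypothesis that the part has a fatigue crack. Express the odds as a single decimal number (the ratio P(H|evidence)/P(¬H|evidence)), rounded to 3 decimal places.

Posterior odds ≈ 1.637

Prior odds = 0.275/(1−0.275) = 0.37931. In log-odds, ln(0.37931) = -0.96940.
Add log likelihood ratio: ln(4.3158) = 1.4623.
Posterior log-odds = 0.49288, so posterior odds = exp(0.49288) = 1.6370.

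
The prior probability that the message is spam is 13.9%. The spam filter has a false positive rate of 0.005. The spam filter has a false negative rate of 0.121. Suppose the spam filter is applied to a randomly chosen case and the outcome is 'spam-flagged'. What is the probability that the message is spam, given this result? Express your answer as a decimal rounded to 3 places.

Let H be the event that the message is spam. P(H) = 0.139, so P(¬H) = 0.861. With E the 'spam-flagged' result, P(E|H) = 0.879 and P(E|¬H) = 0.005.
P(E) = 0.879·0.139 + 0.005·0.861 = 0.12218 + 0.0043050 = 0.12649.
By Bayes' theorem, P(H|E) = 0.12218 / 0.12649 = 0.966.

P(H | E) ≈ 0.966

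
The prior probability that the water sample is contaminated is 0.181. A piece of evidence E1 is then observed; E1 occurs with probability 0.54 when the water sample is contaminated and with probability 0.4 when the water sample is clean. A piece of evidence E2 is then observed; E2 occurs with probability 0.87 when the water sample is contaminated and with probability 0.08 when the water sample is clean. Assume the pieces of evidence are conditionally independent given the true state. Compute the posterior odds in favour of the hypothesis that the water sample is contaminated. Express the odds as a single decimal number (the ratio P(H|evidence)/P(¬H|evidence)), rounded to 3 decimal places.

Prior odds = 0.181/(1−0.181) = 0.22100. In log-odds, ln(0.22100) = -1.5096.
Add log likelihood ratios: ln(1.3500) + ln(10.875) = 2.6866.
Posterior log-odds = 1.1770, so posterior odds = exp(1.1770) = 3.2446.

Posterior odds ≈ 3.245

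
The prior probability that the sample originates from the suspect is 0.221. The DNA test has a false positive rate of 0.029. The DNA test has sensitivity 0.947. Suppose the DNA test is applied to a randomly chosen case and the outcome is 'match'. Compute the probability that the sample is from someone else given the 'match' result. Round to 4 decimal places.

Write H for 'the sample originates from the suspect'. Prior odds H:¬H = 0.221/0.779 = 0.28370. For the 'match' outcome, the likelihood ratio is 0.947/0.029 = 32.655.
Posterior odds = 0.28370 × 32.655 = 9.2642, so P(H|E) = 9.2642/(1+9.2642) = 0.9026. Then P(¬H|E) = 1 − 0.9026 = 0.0974.

P(¬H | E) ≈ 0.0974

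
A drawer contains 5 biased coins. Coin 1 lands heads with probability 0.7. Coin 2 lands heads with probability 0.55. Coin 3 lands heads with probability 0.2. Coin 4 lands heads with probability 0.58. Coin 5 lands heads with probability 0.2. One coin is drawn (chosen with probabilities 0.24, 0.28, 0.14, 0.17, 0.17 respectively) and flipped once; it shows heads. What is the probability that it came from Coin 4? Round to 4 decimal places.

Posterior probability ≈ 0.2043

Tabulate prior·likelihood by source: [1] prior 0.24, lik 0.7, product 0.1680; [2] prior 0.28, lik 0.55, product 0.1540; [3] prior 0.14, lik 0.2, product 0.02800; [4] prior 0.17, lik 0.58, product 0.09860; [5] prior 0.17, lik 0.2, product 0.03400.
Normalizing constant = 0.48260; the posterior for Coin 4 is its product over the sum, 0.09860/0.48260 = 0.2043.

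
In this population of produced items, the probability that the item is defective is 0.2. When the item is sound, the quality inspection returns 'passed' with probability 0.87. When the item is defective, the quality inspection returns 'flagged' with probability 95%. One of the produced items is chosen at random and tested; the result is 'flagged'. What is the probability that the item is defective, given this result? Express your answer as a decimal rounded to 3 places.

Let H be the event that the item is defective. P(H) = 0.2, so P(¬H) = 0.8. With E the 'flagged' result, P(E|H) = 0.95 and P(E|¬H) = 0.13.
P(E) = 0.95·0.2 + 0.13·0.8 = 0.19000 + 0.10400 = 0.29400.
By Bayes' theorem, P(H|E) = 0.19000 / 0.29400 = 0.646.

P(H | E) ≈ 0.646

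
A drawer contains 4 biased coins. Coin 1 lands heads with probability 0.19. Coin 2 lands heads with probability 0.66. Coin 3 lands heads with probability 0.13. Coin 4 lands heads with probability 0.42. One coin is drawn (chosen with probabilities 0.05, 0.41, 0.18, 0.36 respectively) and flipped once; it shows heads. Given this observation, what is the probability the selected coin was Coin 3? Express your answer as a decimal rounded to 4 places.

Posterior probability ≈ 0.0515

P(heads|C1) = 0.19; P(heads|C2) = 0.66; P(heads|C3) = 0.13; P(heads|C4) = 0.42.
Prior × likelihood for each source: 0.05·0.19=0.009500, 0.41·0.66=0.2706, 0.18·0.13=0.02340, 0.36·0.42=0.1512. Summing gives P(heads) = 0.45470.
P(Coin 3 | heads) = 0.02340 / 0.45470 = 0.0515.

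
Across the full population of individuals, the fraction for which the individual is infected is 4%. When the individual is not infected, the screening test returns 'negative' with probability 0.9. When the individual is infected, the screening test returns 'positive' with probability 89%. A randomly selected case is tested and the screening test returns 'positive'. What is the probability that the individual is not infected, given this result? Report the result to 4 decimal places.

P(¬H | E) ≈ 0.7295

Write H for 'the individual is infected'. Prior odds H:¬H = 0.04/0.96 = 0.041667. For the 'positive' outcome, the likelihood ratio is 0.89/0.1 = 8.9000.
Posterior odds = 0.041667 × 8.9000 = 0.37083, so P(H|E) = 0.37083/(1+0.37083) = 0.2705. Then P(¬H|E) = 1 − 0.2705 = 0.7295.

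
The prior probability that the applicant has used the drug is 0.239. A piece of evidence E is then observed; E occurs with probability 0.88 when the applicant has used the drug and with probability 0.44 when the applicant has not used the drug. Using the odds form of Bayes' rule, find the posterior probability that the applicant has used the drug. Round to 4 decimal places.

Prior odds = 0.239/(1−0.239) = 0.31406.
Likelihood ratio for E = 0.88/0.44 = 2.0000.
Posterior odds = prior odds × LR = 0.62812.
Posterior probability = odds/(1+odds) = 0.62812/1.6281 = 0.3858.

Posterior probability ≈ 0.3858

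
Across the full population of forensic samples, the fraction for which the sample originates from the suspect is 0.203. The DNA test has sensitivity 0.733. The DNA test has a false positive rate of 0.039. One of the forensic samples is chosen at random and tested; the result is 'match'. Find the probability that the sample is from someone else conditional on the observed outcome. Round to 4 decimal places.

Write H for 'the sample originates from the suspect'. Prior odds H:¬H = 0.203/0.797 = 0.25471. For the 'match' outcome, the likelihood ratio is 0.733/0.039 = 18.795.
Posterior odds = 0.25471 × 18.795 = 4.7872, so P(H|E) = 4.7872/(1+4.7872) = 0.8272. Then P(¬H|E) = 1 − 0.8272 = 0.1728.

P(¬H | E) ≈ 0.1728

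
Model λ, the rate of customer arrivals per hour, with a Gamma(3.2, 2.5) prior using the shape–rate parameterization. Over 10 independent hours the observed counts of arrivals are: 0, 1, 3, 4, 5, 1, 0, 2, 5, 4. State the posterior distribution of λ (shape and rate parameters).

The Poisson likelihood adds the total count to the shape and the number of exposure periods to the rate. Here ∑xᵢ = 25 and n = 10, so shape 3.2→28.2 and rate 2.5→12.5.

Posterior: Gamma(shape=28.2, rate=12.5)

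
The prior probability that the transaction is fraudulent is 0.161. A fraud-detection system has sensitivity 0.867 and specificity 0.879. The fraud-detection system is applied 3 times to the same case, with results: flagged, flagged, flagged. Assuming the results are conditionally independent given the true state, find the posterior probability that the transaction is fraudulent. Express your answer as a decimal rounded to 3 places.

Posterior P(H) ≈ 0.986

Let H be the event that the transaction is fraudulent; start with P(H) = 0.161. P('flagged'|H) = 0.867, P('flagged'|¬H) = 0.121.
Update on result 1 ('flagged'): P(H) ← 0.867·0.1610 / (0.867·0.1610 + 0.121·0.8390) = 0.13959/0.24111 = 0.5789.
Update on result 2 ('flagged'): P(H) ← 0.867·0.5789 / (0.867·0.5789 + 0.121·0.4211) = 0.50194/0.55289 = 0.9079.
Update on result 3 ('flagged'): P(H) ← 0.867·0.9079 / (0.867·0.9079 + 0.121·0.0921) = 0.78711/0.79826 = 0.9860.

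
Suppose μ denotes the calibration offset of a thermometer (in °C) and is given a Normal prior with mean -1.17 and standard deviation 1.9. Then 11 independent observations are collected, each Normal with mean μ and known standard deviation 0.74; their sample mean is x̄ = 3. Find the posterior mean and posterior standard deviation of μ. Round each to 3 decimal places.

Posterior mean ≈ 2.943; posterior SD ≈ 0.222

Prior precision 1/τ₀² = 1/1.9² = 0.277008; data precision n/σ² = 11/0.74² = 20.0877.
Posterior precision = 0.277008 + 20.0877 = 20.3647, giving posterior SD = 1/√20.3647 = 0.222.
Posterior mean = (0.277008·-1.17 + 20.0877·3) / 20.3647 = 2.943.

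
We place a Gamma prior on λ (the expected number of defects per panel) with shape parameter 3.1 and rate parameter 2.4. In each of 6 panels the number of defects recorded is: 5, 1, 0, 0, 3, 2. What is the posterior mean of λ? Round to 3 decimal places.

The Poisson likelihood adds the total count to the shape and the number of exposure periods to the rate. Here ∑xᵢ = 11 and n = 6, so shape 3.1→14.1 and rate 2.4→8.4.
Posterior mean = shape/rate = 14.1/8.4 = 1.679.

Posterior mean ≈ 1.679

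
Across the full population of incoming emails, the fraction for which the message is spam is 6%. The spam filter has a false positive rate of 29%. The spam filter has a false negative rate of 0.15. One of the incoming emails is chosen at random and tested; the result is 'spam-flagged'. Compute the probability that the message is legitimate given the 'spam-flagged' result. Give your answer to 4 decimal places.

Let H be the event that the message is spam. P(H) = 0.06, so P(¬H) = 0.94. With E the 'spam-flagged' result, P(E|H) = 0.85 and P(E|¬H) = 0.29.
P(E) = 0.85·0.06 + 0.29·0.94 = 0.051000 + 0.27260 = 0.32360.
By Bayes' theorem, P(H|E) = 0.051000 / 0.32360 = 0.1576. Hence P(¬H|E) = 1 − 0.1576 = 0.8424.

P(¬H | E) ≈ 0.8424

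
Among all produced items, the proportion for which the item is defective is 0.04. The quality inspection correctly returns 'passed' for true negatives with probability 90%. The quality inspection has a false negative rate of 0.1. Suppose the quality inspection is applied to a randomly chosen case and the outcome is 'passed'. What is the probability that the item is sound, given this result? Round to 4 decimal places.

Write H for 'the item is defective'. Prior odds H:¬H = 0.04/0.96 = 0.041667. For the 'passed' outcome, the likelihood ratio is 0.1/0.9 = 0.11111.
Posterior odds = 0.041667 × 0.11111 = 0.0046296, so P(H|E) = 0.0046296/(1+0.0046296) = 0.0046. Then P(¬H|E) = 1 − 0.0046 = 0.9954.

P(¬H | E) ≈ 0.9954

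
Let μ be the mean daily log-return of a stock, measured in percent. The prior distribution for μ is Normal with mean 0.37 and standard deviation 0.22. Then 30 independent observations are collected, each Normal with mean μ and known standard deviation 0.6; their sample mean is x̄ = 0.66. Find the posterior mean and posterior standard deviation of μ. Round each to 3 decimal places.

With known σ, the Normal prior is conjugate. Weight on the data is w = (n/σ²)/(n/σ² + 1/τ₀²) = 83.3333/(83.3333+20.6612) = 0.80132.
Posterior mean = w·x̄ + (1−w)·μ₀ = 0.80132·0.66 + 0.19868·0.37 = 0.602. Posterior variance = 1/(83.3333+20.6612) = 0.00961589, so SD = 0.098.

Posterior mean ≈ 0.602; posterior SD ≈ 0.098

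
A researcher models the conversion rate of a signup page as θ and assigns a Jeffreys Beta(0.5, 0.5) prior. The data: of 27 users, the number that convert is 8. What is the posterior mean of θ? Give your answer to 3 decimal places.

Observing 8 successes and 19 failures updates Beta(0.5, 0.5) by adding the success and failure counts to the two shape parameters: α = 0.5+8 = 8.5, β = 0.5+19 = 19.5.
E[θ | data] = 8.5/(8.5+19.5) = 0.304.

Posterior mean ≈ 0.304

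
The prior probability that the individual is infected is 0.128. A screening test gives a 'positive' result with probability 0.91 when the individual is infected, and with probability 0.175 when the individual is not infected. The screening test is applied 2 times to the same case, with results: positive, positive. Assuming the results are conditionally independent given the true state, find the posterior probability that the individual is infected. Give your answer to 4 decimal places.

With H the event that the individual is infected, the joint likelihood of the observed sequence is P(data|H) = 0.91·0.91 = 0.82810 and P(data|¬H) = 0.175·0.175 = 0.030625.
Bayes: P(H|data) = 0.128·0.82810 / (0.128·0.82810 + 0.872·0.030625) = 0.10600/0.13270 = 0.7988.

Posterior P(H) ≈ 0.7988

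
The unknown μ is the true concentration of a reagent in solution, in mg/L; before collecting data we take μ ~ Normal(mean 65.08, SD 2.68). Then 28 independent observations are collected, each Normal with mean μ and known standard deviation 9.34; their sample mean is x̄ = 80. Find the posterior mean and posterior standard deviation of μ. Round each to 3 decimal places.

With known σ, the Normal prior is conjugate. Weight on the data is w = (n/σ²)/(n/σ² + 1/τ₀²) = 0.320970/(0.320970+0.139229) = 0.69746.
Posterior mean = w·x̄ + (1−w)·μ₀ = 0.69746·80 + 0.30254·65.08 = 75.486. Posterior variance = 1/(0.320970+0.139229) = 2.17297, so SD = 1.474.

Posterior mean ≈ 75.486; posterior SD ≈ 1.474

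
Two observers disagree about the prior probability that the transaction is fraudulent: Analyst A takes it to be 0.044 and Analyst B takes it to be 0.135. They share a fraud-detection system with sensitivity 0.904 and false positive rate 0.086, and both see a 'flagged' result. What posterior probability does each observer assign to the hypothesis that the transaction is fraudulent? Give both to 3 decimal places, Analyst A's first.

P('+'|H) = 0.904, P('+'|¬H) = 0.086.
Analyst A: numerator 0.904·0.044 = 0.039776; evidence = 0.039776+0.086·0.956 = 0.12199; posterior = 0.326.
Analyst B: numerator 0.904·0.135 = 0.12204; evidence = 0.12204+0.086·0.865 = 0.19643; posterior = 0.621.

Analyst A: 0.326; Analyst B: 0.621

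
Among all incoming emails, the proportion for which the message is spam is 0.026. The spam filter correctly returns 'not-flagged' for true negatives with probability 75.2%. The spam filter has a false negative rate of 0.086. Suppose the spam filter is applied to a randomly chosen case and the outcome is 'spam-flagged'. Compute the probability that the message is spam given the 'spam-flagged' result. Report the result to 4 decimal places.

Write H for 'the message is spam'. Prior odds H:¬H = 0.026/0.974 = 0.026694. For the 'spam-flagged' outcome, the likelihood ratio is 0.914/0.248 = 3.6855.
Posterior odds = 0.026694 × 3.6855 = 0.098380, so P(H|E) = 0.098380/(1+0.098380) = 0.0896.

P(H | E) ≈ 0.0896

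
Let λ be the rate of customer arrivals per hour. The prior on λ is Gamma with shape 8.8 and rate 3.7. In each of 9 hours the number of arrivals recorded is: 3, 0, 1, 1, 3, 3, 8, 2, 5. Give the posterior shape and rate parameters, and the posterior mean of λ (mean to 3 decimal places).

The Poisson likelihood adds the total count to the shape and the number of exposure periods to the rate. Here ∑xᵢ = 26 and n = 9, so shape 8.8→34.8 and rate 3.7→12.7.
Posterior mean = shape/rate = 34.8/12.7 = 2.740.

Posterior: Gamma(shape=34.8, rate=12.7); mean ≈ 2.740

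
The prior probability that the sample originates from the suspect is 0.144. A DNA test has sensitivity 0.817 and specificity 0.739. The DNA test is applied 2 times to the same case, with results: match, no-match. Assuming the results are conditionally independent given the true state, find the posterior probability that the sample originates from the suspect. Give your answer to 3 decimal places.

With H the event that the sample originates from the suspect, the joint likelihood of the observed sequence is P(data|H) = 0.817·0.183 = 0.14951 and P(data|¬H) = 0.261·0.739 = 0.19288.
Bayes: P(H|data) = 0.144·0.14951 / (0.144·0.14951 + 0.856·0.19288) = 0.021530/0.18663 = 0.1154.

Posterior P(H) ≈ 0.115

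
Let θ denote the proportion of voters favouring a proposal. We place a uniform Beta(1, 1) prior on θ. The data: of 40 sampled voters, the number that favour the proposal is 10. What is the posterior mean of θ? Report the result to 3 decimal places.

Posterior mean ≈ 0.262

Observing 10 successes and 30 failures updates Beta(1, 1) by adding the success and failure counts to the two shape parameters: α = 1+10 = 11, β = 1+30 = 31.
E[θ | data] = 11/(11+31) = 0.262.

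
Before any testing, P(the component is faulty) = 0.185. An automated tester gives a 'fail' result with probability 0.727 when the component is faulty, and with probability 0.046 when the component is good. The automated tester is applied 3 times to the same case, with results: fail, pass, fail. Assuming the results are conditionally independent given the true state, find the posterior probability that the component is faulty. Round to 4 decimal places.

Posterior P(H) ≈ 0.9419

With H the event that the component is faulty, the joint likelihood of the observed sequence is P(data|H) = 0.727·0.273·0.727 = 0.14429 and P(data|¬H) = 0.046·0.954·0.046 = 0.0020187.
Bayes: P(H|data) = 0.185·0.14429 / (0.185·0.14429 + 0.815·0.0020187) = 0.026693/0.028339 = 0.9419.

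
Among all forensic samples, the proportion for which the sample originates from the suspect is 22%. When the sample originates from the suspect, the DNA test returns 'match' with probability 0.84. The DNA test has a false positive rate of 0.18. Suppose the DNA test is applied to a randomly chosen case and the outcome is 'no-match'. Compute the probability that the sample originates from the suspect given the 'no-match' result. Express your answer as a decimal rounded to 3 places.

P(H | E) ≈ 0.052

Write H for 'the sample originates from the suspect'. Prior odds H:¬H = 0.22/0.78 = 0.28205. For the 'no-match' outcome, the likelihood ratio is 0.16/0.82 = 0.19512.
Posterior odds = 0.28205 × 0.19512 = 0.055034, so P(H|E) = 0.055034/(1+0.055034) = 0.052.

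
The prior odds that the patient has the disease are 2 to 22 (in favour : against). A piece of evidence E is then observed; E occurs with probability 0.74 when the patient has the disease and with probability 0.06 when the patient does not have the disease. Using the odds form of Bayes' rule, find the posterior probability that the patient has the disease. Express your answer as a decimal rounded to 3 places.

Prior odds = 2/22 = 0.090909. In log-odds, ln(0.090909) = -2.3979.
Add log likelihood ratio: ln(12.333) = 2.5123.
Posterior log-odds = 0.11441, so posterior odds = exp(0.11441) = 1.1212. Converting, P(H|E) = 1.1212/2.1212 = 0.529.

Posterior probability ≈ 0.529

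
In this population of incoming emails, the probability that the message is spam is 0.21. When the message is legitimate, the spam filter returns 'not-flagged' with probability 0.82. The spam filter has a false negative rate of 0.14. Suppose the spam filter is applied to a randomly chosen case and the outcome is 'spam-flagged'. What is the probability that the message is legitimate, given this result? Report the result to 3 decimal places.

Let H be the event that the message is spam. P(H) = 0.21, so P(¬H) = 0.79. With E the 'spam-flagged' result, P(E|H) = 0.86 and P(E|¬H) = 0.18.
P(E) = 0.86·0.21 + 0.18·0.79 = 0.18060 + 0.14220 = 0.32280.
By Bayes' theorem, P(H|E) = 0.18060 / 0.32280 = 0.559. Hence P(¬H|E) = 1 − 0.559 = 0.441.

P(¬H | E) ≈ 0.441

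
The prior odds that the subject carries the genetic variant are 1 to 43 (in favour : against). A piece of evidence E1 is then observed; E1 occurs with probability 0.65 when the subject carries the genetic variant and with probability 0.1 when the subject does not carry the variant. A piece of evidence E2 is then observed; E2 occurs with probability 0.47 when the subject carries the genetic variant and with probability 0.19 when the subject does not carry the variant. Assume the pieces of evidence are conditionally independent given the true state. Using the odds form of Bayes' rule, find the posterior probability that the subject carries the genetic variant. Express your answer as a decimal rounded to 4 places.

Posterior probability ≈ 0.2722

Prior odds = 1/43 = 0.023256.
Likelihood ratio for E1 = 0.65/0.1 = 6.5000.
Likelihood ratio for E2 = 0.47/0.19 = 2.4737.
Posterior odds = prior odds × LR₁ × LR₂ = 0.37393.
Posterior probability = odds/(1+odds) = 0.37393/1.3739 = 0.2722.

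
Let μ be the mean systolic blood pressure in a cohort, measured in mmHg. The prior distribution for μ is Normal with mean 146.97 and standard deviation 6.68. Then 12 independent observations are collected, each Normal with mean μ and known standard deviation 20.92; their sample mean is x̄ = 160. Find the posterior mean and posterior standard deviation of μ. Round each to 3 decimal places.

Prior precision 1/τ₀² = 1/6.68² = 0.0224103; data precision n/σ² = 12/20.92² = 0.0274194.
Posterior precision = 0.0224103 + 0.0274194 = 0.0498297, giving posterior SD = 1/√0.0498297 = 4.480.
Posterior mean = (0.0224103·146.97 + 0.0274194·160) / 0.0498297 = 154.140.

Posterior mean ≈ 154.140; posterior SD ≈ 4.480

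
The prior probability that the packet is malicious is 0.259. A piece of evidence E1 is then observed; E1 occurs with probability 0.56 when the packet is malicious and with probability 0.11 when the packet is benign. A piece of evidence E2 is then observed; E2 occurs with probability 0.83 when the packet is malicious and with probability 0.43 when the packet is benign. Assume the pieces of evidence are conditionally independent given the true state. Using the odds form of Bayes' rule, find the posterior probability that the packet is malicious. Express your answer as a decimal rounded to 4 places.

Posterior probability ≈ 0.7745

Prior odds = 0.259/(1−0.259) = 0.34953.
Likelihood ratio for E1 = 0.56/0.11 = 5.0909.
Likelihood ratio for E2 = 0.83/0.43 = 1.9302.
Posterior odds = prior odds × LR₁ × LR₂ = 3.4347.
Posterior probability = odds/(1+odds) = 3.4347/4.4347 = 0.7745.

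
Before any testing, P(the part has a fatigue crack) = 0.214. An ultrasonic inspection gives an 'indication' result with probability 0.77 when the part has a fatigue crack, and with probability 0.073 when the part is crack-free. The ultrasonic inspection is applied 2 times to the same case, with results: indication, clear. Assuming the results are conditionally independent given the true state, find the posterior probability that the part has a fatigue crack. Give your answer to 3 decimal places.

Posterior P(H) ≈ 0.416

With H the event that the part has a fatigue crack, the joint likelihood of the observed sequence is P(data|H) = 0.77·0.23 = 0.17710 and P(data|¬H) = 0.073·0.927 = 0.067671.
Bayes: P(H|data) = 0.214·0.17710 / (0.214·0.17710 + 0.786·0.067671) = 0.037899/0.091089 = 0.4161.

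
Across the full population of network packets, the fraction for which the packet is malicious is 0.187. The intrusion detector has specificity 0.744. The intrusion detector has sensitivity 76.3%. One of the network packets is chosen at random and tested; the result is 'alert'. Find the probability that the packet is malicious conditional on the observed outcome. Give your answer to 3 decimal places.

P(H | E) ≈ 0.407

Let H be the event that the packet is malicious. P(H) = 0.187, so P(¬H) = 0.813. With E the 'alert' result, P(E|H) = 0.763 and P(E|¬H) = 0.256.
P(E) = 0.763·0.187 + 0.256·0.813 = 0.14268 + 0.20813 = 0.35081.
By Bayes' theorem, P(H|E) = 0.14268 / 0.35081 = 0.407.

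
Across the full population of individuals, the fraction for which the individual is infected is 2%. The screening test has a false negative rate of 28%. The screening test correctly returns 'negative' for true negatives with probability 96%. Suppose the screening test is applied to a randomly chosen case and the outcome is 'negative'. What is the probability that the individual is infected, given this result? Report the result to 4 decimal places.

P(H | E) ≈ 0.0059

Write H for 'the individual is infected'. Prior odds H:¬H = 0.02/0.98 = 0.020408. For the 'negative' outcome, the likelihood ratio is 0.28/0.96 = 0.29167.
Posterior odds = 0.020408 × 0.29167 = 0.0059524, so P(H|E) = 0.0059524/(1+0.0059524) = 0.0059.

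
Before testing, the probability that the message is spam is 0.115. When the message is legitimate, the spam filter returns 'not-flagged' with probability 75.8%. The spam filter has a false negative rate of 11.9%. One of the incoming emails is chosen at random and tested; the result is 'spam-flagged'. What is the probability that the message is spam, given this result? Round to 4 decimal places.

Let H be the event that the message is spam. P(H) = 0.115, so P(¬H) = 0.885. With E the 'spam-flagged' result, P(E|H) = 0.881 and P(E|¬H) = 0.242.
P(E) = 0.881·0.115 + 0.242·0.885 = 0.10132 + 0.21417 = 0.31549.
By Bayes' theorem, P(H|E) = 0.10132 / 0.31549 = 0.3211.

P(H | E) ≈ 0.3211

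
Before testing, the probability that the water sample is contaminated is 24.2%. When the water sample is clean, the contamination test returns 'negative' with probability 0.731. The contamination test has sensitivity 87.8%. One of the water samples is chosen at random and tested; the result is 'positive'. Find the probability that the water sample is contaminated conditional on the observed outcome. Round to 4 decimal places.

Let H be the event that the water sample is contaminated. P(H) = 0.242, so P(¬H) = 0.758. With E the 'positive' result, P(E|H) = 0.878 and P(E|¬H) = 0.269.
P(E) = 0.878·0.242 + 0.269·0.758 = 0.21248 + 0.20390 = 0.41638.
By Bayes' theorem, P(H|E) = 0.21248 / 0.41638 = 0.5103.

P(H | E) ≈ 0.5103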